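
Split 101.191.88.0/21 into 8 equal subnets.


New prefix = 21 + 3 = 24
Each subnet has 256 addresses
  101.191.88.0/24
  101.191.89.0/24
  101.191.90.0/24
  101.191.91.0/24
  101.191.92.0/24
  101.191.93.0/24
  101.191.94.0/24
  101.191.95.0/24
Subnets: 101.191.88.0/24, 101.191.89.0/24, 101.191.90.0/24, 101.191.91.0/24, 101.191.92.0/24, 101.191.93.0/24, 101.191.94.0/24, 101.191.95.0/24


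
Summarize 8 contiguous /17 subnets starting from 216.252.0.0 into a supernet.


Original prefix: /17
Number of subnets: 8 = 2^3
New prefix = 17 - 3 = 14
Supernet: 216.252.0.0/14


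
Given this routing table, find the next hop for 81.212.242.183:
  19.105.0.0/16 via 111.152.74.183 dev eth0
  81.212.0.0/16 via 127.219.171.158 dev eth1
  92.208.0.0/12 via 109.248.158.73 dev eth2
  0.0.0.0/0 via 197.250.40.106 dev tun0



Longest prefix match for 81.212.242.183:
  /16 19.105.0.0: no
  /16 81.212.0.0: MATCH
  /12 92.208.0.0: no
  /0 0.0.0.0: MATCH
Selected: next-hop 127.219.171.158 via eth1 (matched /16)


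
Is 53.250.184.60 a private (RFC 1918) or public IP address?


RFC 1918 private ranges:
  10.0.0.0/8 (10.0.0.0 - 10.255.255.255)
  172.16.0.0/12 (172.16.0.0 - 172.31.255.255)
  192.168.0.0/16 (192.168.0.0 - 192.168.255.255)
Public (not in any RFC 1918 range)


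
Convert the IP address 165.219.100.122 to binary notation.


165 = 10100101
219 = 11011011
100 = 01100100
122 = 01111010
Binary: 10100101.11011011.01100100.01111010


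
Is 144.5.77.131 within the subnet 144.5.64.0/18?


Subnet network: 144.5.64.0
Test IP AND mask: 144.5.64.0
Yes, 144.5.77.131 is in 144.5.64.0/18


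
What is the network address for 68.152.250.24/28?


IP:   01000100.10011000.11111010.00011000
Mask: 11111111.11111111.11111111.11110000
AND operation:
Net:  01000100.10011000.11111010.00010000
Network: 68.152.250.16/28


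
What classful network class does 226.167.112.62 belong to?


First octet: 226
Binary: 11100010
1110xxxx -> Class D (224-239)
Class D (multicast), default mask N/A


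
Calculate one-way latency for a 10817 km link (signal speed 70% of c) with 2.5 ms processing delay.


Speed = 0.7 * 3e5 km/s = 210000 km/s
Propagation delay = 10817 / 210000 = 0.0515 s = 51.5095 ms
Processing delay = 2.5 ms
Total one-way latency = 54.0095 ms


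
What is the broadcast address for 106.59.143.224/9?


Network: 106.0.0.0/9
Host bits = 23
Set all host bits to 1:
Broadcast: 106.127.255.255


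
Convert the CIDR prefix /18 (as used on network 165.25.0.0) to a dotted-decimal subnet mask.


/18 means 18 network bits, 14 host bits
Binary: 11111111111111111100000000000000
Mask: 255.255.192.0


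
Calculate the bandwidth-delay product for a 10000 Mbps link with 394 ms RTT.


BDP = bandwidth * RTT
= 10000 Mbps * 394 ms
= 10000 * 1e6 * 394 / 1000 bits
= 3940000000 bits
= 492500000 bytes
= 480957.0312 KB
BDP = 3940000000 bits (492500000 bytes)


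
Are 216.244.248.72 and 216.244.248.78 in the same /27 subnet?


Mask: 255.255.255.224
216.244.248.72 AND mask = 216.244.248.64
216.244.248.78 AND mask = 216.244.248.64
Yes, same subnet (216.244.248.64)


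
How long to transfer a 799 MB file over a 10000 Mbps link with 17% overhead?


Effective throughput = 10000 * (1 - 17/100) = 8300 Mbps
File size in Mb = 799 * 8 = 6392 Mb
Time = 6392 / 8300
Time = 0.7701 seconds


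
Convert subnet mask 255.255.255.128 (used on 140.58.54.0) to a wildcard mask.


Subnet mask: 255.255.255.128
Wildcard = 255.255.255.255 - subnet mask
255 - 255 = 0
255 - 255 = 0
255 - 255 = 0
255 - 128 = 127
Wildcard: 0.0.0.127


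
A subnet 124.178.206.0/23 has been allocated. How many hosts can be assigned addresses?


Host bits = 32 - 23 = 9
Total addresses = 2^9 = 512
Usable = total - 2 (network and broadcast)
Usable hosts: 510


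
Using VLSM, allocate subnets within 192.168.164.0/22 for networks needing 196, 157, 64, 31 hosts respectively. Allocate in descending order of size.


196 hosts -> /24 (254 usable): 192.168.164.0/24
157 hosts -> /24 (254 usable): 192.168.165.0/24
64 hosts -> /25 (126 usable): 192.168.166.0/25
31 hosts -> /26 (62 usable): 192.168.166.128/26
Allocation: 192.168.164.0/24 (196 hosts, 254 usable); 192.168.165.0/24 (157 hosts, 254 usable); 192.168.166.0/25 (64 hosts, 126 usable); 192.168.166.128/26 (31 hosts, 62 usable)


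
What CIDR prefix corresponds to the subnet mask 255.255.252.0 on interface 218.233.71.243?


Binary: 11111111.11111111.11111100.00000000
Count leading 1s
Prefix: /22


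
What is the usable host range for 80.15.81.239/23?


Network: 80.15.80.0
Broadcast: 80.15.81.255
First usable = network + 1
Last usable = broadcast - 1
Range: 80.15.80.1 to 80.15.81.254


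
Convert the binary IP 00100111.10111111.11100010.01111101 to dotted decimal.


00100111 = 39
10111111 = 191
11100010 = 226
01111101 = 125
IP: 39.191.226.125


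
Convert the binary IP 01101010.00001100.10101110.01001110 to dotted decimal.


01101010 = 106
00001100 = 12
10101110 = 174
01001110 = 78
IP: 106.12.174.78


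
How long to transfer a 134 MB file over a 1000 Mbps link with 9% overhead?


Effective throughput = 1000 * (1 - 9/100) = 910 Mbps
File size in Mb = 134 * 8 = 1072 Mb
Time = 1072 / 910
Time = 1.178 seconds


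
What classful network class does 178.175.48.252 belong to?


First octet: 178
Binary: 10110010
10xxxxxx -> Class B (128-191)
Class B, default mask 255.255.0.0 (/16)


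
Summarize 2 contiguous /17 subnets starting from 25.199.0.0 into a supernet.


Original prefix: /17
Number of subnets: 2 = 2^1
New prefix = 17 - 1 = 16
Supernet: 25.199.0.0/16


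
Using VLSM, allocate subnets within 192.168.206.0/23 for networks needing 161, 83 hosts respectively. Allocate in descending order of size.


161 hosts -> /24 (254 usable): 192.168.206.0/24
83 hosts -> /25 (126 usable): 192.168.207.0/25
Allocation: 192.168.206.0/24 (161 hosts, 254 usable); 192.168.207.0/25 (83 hosts, 126 usable)


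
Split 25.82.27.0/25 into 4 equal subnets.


New prefix = 25 + 2 = 27
Each subnet has 32 addresses
  25.82.27.0/27
  25.82.27.32/27
  25.82.27.64/27
  25.82.27.96/27
Subnets: 25.82.27.0/27, 25.82.27.32/27, 25.82.27.64/27, 25.82.27.96/27


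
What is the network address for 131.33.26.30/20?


IP:   10000011.00100001.00011010.00011110
Mask: 11111111.11111111.11110000.00000000
AND operation:
Net:  10000011.00100001.00010000.00000000
Network: 131.33.16.0/20


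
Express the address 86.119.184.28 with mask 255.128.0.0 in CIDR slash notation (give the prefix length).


Binary: 11111111.10000000.00000000.00000000
Count leading 1s
Prefix: /9


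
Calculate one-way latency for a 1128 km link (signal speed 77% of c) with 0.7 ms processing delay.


Speed = 0.77 * 3e5 km/s = 231000 km/s
Propagation delay = 1128 / 231000 = 0.0049 s = 4.8831 ms
Processing delay = 0.7 ms
Total one-way latency = 5.5831 ms


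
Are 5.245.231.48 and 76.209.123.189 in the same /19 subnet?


Mask: 255.255.224.0
5.245.231.48 AND mask = 5.245.224.0
76.209.123.189 AND mask = 76.209.96.0
No, different subnets (5.245.224.0 vs 76.209.96.0)


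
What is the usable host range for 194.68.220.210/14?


Network: 194.68.0.0
Broadcast: 194.71.255.255
First usable = network + 1
Last usable = broadcast - 1
Range: 194.68.0.1 to 194.71.255.254


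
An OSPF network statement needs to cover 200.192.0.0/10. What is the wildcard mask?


Subnet mask: 255.192.0.0
Wildcard = 255.255.255.255 - subnet mask
255 - 255 = 0
255 - 192 = 63
255 - 0 = 255
255 - 0 = 255
Wildcard: 0.63.255.255


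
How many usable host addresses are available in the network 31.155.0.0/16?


Host bits = 32 - 16 = 16
Total addresses = 2^16 = 65536
Usable = total - 2 (network and broadcast)
Usable hosts: 65534


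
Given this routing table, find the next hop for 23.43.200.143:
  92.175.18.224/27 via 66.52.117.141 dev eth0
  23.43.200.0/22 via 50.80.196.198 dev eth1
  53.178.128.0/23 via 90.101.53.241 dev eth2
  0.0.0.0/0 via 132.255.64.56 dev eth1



Longest prefix match for 23.43.200.143:
  /27 92.175.18.224: no
  /22 23.43.200.0: MATCH
  /23 53.178.128.0: no
  /0 0.0.0.0: MATCH
Selected: next-hop 50.80.196.198 via eth1 (matched /22)


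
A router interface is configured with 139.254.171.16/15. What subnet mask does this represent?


/15 means 15 network bits, 17 host bits
Binary: 11111111111111100000000000000000
Mask: 255.254.0.0


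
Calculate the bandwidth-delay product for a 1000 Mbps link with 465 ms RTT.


BDP = bandwidth * RTT
= 1000 Mbps * 465 ms
= 1000 * 1e6 * 465 / 1000 bits
= 465000000 bits
= 58125000 bytes
= 56762.6953 KB
BDP = 465000000 bits (58125000 bytes)


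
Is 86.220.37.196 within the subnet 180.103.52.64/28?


Subnet network: 180.103.52.64
Test IP AND mask: 86.220.37.192
No, 86.220.37.196 is not in 180.103.52.64/28


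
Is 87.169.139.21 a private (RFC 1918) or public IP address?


RFC 1918 private ranges:
  10.0.0.0/8 (10.0.0.0 - 10.255.255.255)
  172.16.0.0/12 (172.16.0.0 - 172.31.255.255)
  192.168.0.0/16 (192.168.0.0 - 192.168.255.255)
Public (not in any RFC 1918 range)


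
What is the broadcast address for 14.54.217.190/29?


Network: 14.54.217.184/29
Host bits = 3
Set all host bits to 1:
Broadcast: 14.54.217.191


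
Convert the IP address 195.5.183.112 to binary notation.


195 = 11000011
5 = 00000101
183 = 10110111
112 = 01110000
Binary: 11000011.00000101.10110111.01110000


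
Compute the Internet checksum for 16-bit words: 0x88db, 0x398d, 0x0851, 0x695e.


Sum all words (with carry folding):
+ 0x88db = 0x88db
+ 0x398d = 0xc268
+ 0x0851 = 0xcab9
+ 0x695e = 0x3418
One's complement: ~0x3418
Checksum = 0xcbe7


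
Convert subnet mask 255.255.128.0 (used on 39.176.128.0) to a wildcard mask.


Subnet mask: 255.255.128.0
Wildcard = 255.255.255.255 - subnet mask
255 - 255 = 0
255 - 255 = 0
255 - 128 = 127
255 - 0 = 255
Wildcard: 0.0.127.255


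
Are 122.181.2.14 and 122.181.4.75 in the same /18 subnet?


Mask: 255.255.192.0
122.181.2.14 AND mask = 122.181.0.0
122.181.4.75 AND mask = 122.181.0.0
Yes, same subnet (122.181.0.0)


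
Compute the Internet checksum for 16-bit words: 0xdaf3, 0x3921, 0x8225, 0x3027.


Sum all words (with carry folding):
+ 0xdaf3 = 0xdaf3
+ 0x3921 = 0x1415
+ 0x8225 = 0x963a
+ 0x3027 = 0xc661
One's complement: ~0xc661
Checksum = 0x399e


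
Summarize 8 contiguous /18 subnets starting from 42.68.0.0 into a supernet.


Original prefix: /18
Number of subnets: 8 = 2^3
New prefix = 18 - 3 = 15
Supernet: 42.68.0.0/15


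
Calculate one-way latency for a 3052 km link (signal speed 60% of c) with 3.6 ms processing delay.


Speed = 0.6 * 3e5 km/s = 180000 km/s
Propagation delay = 3052 / 180000 = 0.017 s = 16.9556 ms
Processing delay = 3.6 ms
Total one-way latency = 20.5556 ms


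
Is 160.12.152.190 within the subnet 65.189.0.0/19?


Subnet network: 65.189.0.0
Test IP AND mask: 160.12.128.0
No, 160.12.152.190 is not in 65.189.0.0/19


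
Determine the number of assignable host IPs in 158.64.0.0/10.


Host bits = 32 - 10 = 22
Total addresses = 2^22 = 4194304
Usable = total - 2 (network and broadcast)
Usable hosts: 4194302


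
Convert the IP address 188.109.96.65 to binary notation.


188 = 10111100
109 = 01101101
96 = 01100000
65 = 01000001
Binary: 10111100.01101101.01100000.01000001


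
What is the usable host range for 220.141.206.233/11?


Network: 220.128.0.0
Broadcast: 220.159.255.255
First usable = network + 1
Last usable = broadcast - 1
Range: 220.128.0.1 to 220.159.255.254


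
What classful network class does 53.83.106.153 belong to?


First octet: 53
Binary: 00110101
0xxxxxxx -> Class A (1-126)
Class A, default mask 255.0.0.0 (/8)


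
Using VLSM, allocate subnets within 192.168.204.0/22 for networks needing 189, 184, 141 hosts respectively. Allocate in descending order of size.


189 hosts -> /24 (254 usable): 192.168.204.0/24
184 hosts -> /24 (254 usable): 192.168.205.0/24
141 hosts -> /24 (254 usable): 192.168.206.0/24
Allocation: 192.168.204.0/24 (189 hosts, 254 usable); 192.168.205.0/24 (184 hosts, 254 usable); 192.168.206.0/24 (141 hosts, 254 usable)


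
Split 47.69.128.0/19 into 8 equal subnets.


New prefix = 19 + 3 = 22
Each subnet has 1024 addresses
  47.69.128.0/22
  47.69.132.0/22
  47.69.136.0/22
  47.69.140.0/22
  47.69.144.0/22
  47.69.148.0/22
  47.69.152.0/22
  47.69.156.0/22
Subnets: 47.69.128.0/22, 47.69.132.0/22, 47.69.136.0/22, 47.69.140.0/22, 47.69.144.0/22, 47.69.148.0/22, 47.69.152.0/22, 47.69.156.0/22


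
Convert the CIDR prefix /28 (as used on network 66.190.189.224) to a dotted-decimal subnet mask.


/28 means 28 network bits, 4 host bits
Binary: 11111111111111111111111111110000
Mask: 255.255.255.240


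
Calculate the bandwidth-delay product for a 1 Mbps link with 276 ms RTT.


BDP = bandwidth * RTT
= 1 Mbps * 276 ms
= 1 * 1e6 * 276 / 1000 bits
= 276000 bits
= 34500 bytes
= 33.6914 KB
BDP = 276000 bits (34500 bytes)


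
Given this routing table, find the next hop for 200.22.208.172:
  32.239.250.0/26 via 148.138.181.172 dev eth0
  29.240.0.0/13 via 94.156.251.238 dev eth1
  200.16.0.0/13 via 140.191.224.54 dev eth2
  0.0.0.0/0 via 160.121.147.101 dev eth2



Longest prefix match for 200.22.208.172:
  /26 32.239.250.0: no
  /13 29.240.0.0: no
  /13 200.16.0.0: MATCH
  /0 0.0.0.0: MATCH
Selected: next-hop 140.191.224.54 via eth2 (matched /13)


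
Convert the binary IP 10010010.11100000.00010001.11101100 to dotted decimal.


10010010 = 146
11100000 = 224
00010001 = 17
11101100 = 236
IP: 146.224.17.236


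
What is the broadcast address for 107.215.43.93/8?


Network: 107.0.0.0/8
Host bits = 24
Set all host bits to 1:
Broadcast: 107.255.255.255


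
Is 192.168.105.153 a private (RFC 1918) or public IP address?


RFC 1918 private ranges:
  10.0.0.0/8 (10.0.0.0 - 10.255.255.255)
  172.16.0.0/12 (172.16.0.0 - 172.31.255.255)
  192.168.0.0/16 (192.168.0.0 - 192.168.255.255)
Private (in 192.168.0.0/16)


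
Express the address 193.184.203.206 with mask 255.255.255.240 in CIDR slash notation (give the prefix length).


Binary: 11111111.11111111.11111111.11110000
Count leading 1s
Prefix: /28


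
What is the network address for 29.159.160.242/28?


IP:   00011101.10011111.10100000.11110010
Mask: 11111111.11111111.11111111.11110000
AND operation:
Net:  00011101.10011111.10100000.11110000
Network: 29.159.160.240/28


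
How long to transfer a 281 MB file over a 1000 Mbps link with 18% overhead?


Effective throughput = 1000 * (1 - 18/100) = 820.0 Mbps
File size in Mb = 281 * 8 = 2248 Mb
Time = 2248 / 820.0
Time = 2.7415 seconds


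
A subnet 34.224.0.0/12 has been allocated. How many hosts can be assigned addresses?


Host bits = 32 - 12 = 20
Total addresses = 2^20 = 1048576
Usable = total - 2 (network and broadcast)
Usable hosts: 1048574


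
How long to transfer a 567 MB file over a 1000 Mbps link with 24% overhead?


Effective throughput = 1000 * (1 - 24/100) = 760 Mbps
File size in Mb = 567 * 8 = 4536 Mb
Time = 4536 / 760
Time = 5.9684 seconds


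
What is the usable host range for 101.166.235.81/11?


Network: 101.160.0.0
Broadcast: 101.191.255.255
First usable = network + 1
Last usable = broadcast - 1
Range: 101.160.0.1 to 101.191.255.254


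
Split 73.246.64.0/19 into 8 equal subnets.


New prefix = 19 + 3 = 22
Each subnet has 1024 addresses
  73.246.64.0/22
  73.246.68.0/22
  73.246.72.0/22
  73.246.76.0/22
  73.246.80.0/22
  73.246.84.0/22
  73.246.88.0/22
  73.246.92.0/22
Subnets: 73.246.64.0/22, 73.246.68.0/22, 73.246.72.0/22, 73.246.76.0/22, 73.246.80.0/22, 73.246.84.0/22, 73.246.88.0/22, 73.246.92.0/22


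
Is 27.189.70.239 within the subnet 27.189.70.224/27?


Subnet network: 27.189.70.224
Test IP AND mask: 27.189.70.224
Yes, 27.189.70.239 is in 27.189.70.224/27


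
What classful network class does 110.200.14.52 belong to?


First octet: 110
Binary: 01101110
0xxxxxxx -> Class A (1-126)
Class A, default mask 255.0.0.0 (/8)


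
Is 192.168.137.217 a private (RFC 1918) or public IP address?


RFC 1918 private ranges:
  10.0.0.0/8 (10.0.0.0 - 10.255.255.255)
  172.16.0.0/12 (172.16.0.0 - 172.31.255.255)
  192.168.0.0/16 (192.168.0.0 - 192.168.255.255)
Private (in 192.168.0.0/16)


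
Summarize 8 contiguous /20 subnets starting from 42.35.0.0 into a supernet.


Original prefix: /20
Number of subnets: 8 = 2^3
New prefix = 20 - 3 = 17
Supernet: 42.35.0.0/17


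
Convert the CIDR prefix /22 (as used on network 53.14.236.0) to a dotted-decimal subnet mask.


/22 means 22 network bits, 10 host bits
Binary: 11111111111111111111110000000000
Mask: 255.255.252.0


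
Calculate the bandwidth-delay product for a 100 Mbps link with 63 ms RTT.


BDP = bandwidth * RTT
= 100 Mbps * 63 ms
= 100 * 1e6 * 63 / 1000 bits
= 6300000 bits
= 787500 bytes
= 769.043 KB
BDP = 6300000 bits (787500 bytes)


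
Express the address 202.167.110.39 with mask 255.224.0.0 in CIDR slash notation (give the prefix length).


Binary: 11111111.11100000.00000000.00000000
Count leading 1s
Prefix: /11


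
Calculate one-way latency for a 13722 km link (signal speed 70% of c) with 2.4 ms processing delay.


Speed = 0.7 * 3e5 km/s = 210000 km/s
Propagation delay = 13722 / 210000 = 0.0653 s = 65.3429 ms
Processing delay = 2.4 ms
Total one-way latency = 67.7429 ms


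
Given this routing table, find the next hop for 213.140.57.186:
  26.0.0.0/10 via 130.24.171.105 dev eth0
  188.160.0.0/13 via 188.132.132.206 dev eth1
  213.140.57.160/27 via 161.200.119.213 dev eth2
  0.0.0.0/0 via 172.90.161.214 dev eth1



Longest prefix match for 213.140.57.186:
  /10 26.0.0.0: no
  /13 188.160.0.0: no
  /27 213.140.57.160: MATCH
  /0 0.0.0.0: MATCH
Selected: next-hop 161.200.119.213 via eth2 (matched /27)


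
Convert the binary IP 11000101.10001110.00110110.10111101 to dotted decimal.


11000101 = 197
10001110 = 142
00110110 = 54
10111101 = 189
IP: 197.142.54.189


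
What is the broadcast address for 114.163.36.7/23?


Network: 114.163.36.0/23
Host bits = 9
Set all host bits to 1:
Broadcast: 114.163.37.255


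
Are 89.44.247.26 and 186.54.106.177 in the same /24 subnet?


Mask: 255.255.255.0
89.44.247.26 AND mask = 89.44.247.0
186.54.106.177 AND mask = 186.54.106.0
No, different subnets (89.44.247.0 vs 186.54.106.0)


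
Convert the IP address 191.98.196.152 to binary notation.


191 = 10111111
98 = 01100010
196 = 11000100
152 = 10011000
Binary: 10111111.01100010.11000100.10011000


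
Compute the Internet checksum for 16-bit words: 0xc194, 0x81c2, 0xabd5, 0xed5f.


Sum all words (with carry folding):
+ 0xc194 = 0xc194
+ 0x81c2 = 0x4357
+ 0xabd5 = 0xef2c
+ 0xed5f = 0xdc8c
One's complement: ~0xdc8c
Checksum = 0x2373


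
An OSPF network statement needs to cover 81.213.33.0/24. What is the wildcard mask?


Subnet mask: 255.255.255.0
Wildcard = 255.255.255.255 - subnet mask
255 - 255 = 0
255 - 255 = 0
255 - 255 = 0
255 - 0 = 255
Wildcard: 0.0.0.255


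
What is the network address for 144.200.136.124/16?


IP:   10010000.11001000.10001000.01111100
Mask: 11111111.11111111.00000000.00000000
AND operation:
Net:  10010000.11001000.00000000.00000000
Network: 144.200.0.0/16


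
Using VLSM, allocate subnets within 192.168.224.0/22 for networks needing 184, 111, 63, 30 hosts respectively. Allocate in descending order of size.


184 hosts -> /24 (254 usable): 192.168.224.0/24
111 hosts -> /25 (126 usable): 192.168.225.0/25
63 hosts -> /25 (126 usable): 192.168.225.128/25
30 hosts -> /27 (30 usable): 192.168.226.0/27
Allocation: 192.168.224.0/24 (184 hosts, 254 usable); 192.168.225.0/25 (111 hosts, 126 usable); 192.168.225.128/25 (63 hosts, 126 usable); 192.168.226.0/27 (30 hosts, 30 usable)


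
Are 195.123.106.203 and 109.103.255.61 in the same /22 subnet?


Mask: 255.255.252.0
195.123.106.203 AND mask = 195.123.104.0
109.103.255.61 AND mask = 109.103.252.0
No, different subnets (195.123.104.0 vs 109.103.252.0)


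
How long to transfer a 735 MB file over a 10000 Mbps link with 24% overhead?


Effective throughput = 10000 * (1 - 24/100) = 7600 Mbps
File size in Mb = 735 * 8 = 5880 Mb
Time = 5880 / 7600
Time = 0.7737 seconds


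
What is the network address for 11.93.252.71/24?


IP:   00001011.01011101.11111100.01000111
Mask: 11111111.11111111.11111111.00000000
AND operation:
Net:  00001011.01011101.11111100.00000000
Network: 11.93.252.0/24


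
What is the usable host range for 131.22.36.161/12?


Network: 131.16.0.0
Broadcast: 131.31.255.255
First usable = network + 1
Last usable = broadcast - 1
Range: 131.16.0.1 to 131.31.255.254


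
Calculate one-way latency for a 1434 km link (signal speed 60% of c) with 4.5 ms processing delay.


Speed = 0.6 * 3e5 km/s = 180000 km/s
Propagation delay = 1434 / 180000 = 0.008 s = 7.9667 ms
Processing delay = 4.5 ms
Total one-way latency = 12.4667 ms


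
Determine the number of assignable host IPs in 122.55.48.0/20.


Host bits = 32 - 20 = 12
Total addresses = 2^12 = 4096
Usable = total - 2 (network and broadcast)
Usable hosts: 4094


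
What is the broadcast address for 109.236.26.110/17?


Network: 109.236.0.0/17
Host bits = 15
Set all host bits to 1:
Broadcast: 109.236.127.255


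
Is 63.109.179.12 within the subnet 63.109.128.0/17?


Subnet network: 63.109.128.0
Test IP AND mask: 63.109.128.0
Yes, 63.109.179.12 is in 63.109.128.0/17


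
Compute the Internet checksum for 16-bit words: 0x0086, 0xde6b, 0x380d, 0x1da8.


Sum all words (with carry folding):
+ 0x0086 = 0x0086
+ 0xde6b = 0xdef1
+ 0x380d = 0x16ff
+ 0x1da8 = 0x34a7
One's complement: ~0x34a7
Checksum = 0xcb58


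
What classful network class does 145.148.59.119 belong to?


First octet: 145
Binary: 10010001
10xxxxxx -> Class B (128-191)
Class B, default mask 255.255.0.0 (/16)


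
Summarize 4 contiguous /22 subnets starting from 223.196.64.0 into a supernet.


Original prefix: /22
Number of subnets: 4 = 2^2
New prefix = 22 - 2 = 20
Supernet: 223.196.64.0/20


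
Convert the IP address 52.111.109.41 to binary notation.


52 = 00110100
111 = 01101111
109 = 01101101
41 = 00101001
Binary: 00110100.01101111.01101101.00101001


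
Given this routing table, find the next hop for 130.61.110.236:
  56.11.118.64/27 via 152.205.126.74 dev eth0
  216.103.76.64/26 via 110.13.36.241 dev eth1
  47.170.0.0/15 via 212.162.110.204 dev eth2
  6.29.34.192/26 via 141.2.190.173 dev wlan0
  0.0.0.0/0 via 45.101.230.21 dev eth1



Longest prefix match for 130.61.110.236:
  /27 56.11.118.64: no
  /26 216.103.76.64: no
  /15 47.170.0.0: no
  /26 6.29.34.192: no
  /0 0.0.0.0: MATCH
Selected: next-hop 45.101.230.21 via eth1 (matched /0)


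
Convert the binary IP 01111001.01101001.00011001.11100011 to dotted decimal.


01111001 = 121
01101001 = 105
00011001 = 25
11100011 = 227
IP: 121.105.25.227


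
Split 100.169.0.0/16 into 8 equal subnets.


New prefix = 16 + 3 = 19
Each subnet has 8192 addresses
  100.169.0.0/19
  100.169.32.0/19
  100.169.64.0/19
  100.169.96.0/19
  100.169.128.0/19
  100.169.160.0/19
  100.169.192.0/19
  100.169.224.0/19
Subnets: 100.169.0.0/19, 100.169.32.0/19, 100.169.64.0/19, 100.169.96.0/19, 100.169.128.0/19, 100.169.160.0/19, 100.169.192.0/19, 100.169.224.0/19


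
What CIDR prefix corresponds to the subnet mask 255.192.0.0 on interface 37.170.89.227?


Binary: 11111111.11000000.00000000.00000000
Count leading 1s
Prefix: /10


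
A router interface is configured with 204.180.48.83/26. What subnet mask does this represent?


/26 means 26 network bits, 6 host bits
Binary: 11111111111111111111111111000000
Mask: 255.255.255.192


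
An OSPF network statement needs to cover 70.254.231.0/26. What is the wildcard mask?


Subnet mask: 255.255.255.192
Wildcard = 255.255.255.255 - subnet mask
255 - 255 = 0
255 - 255 = 0
255 - 255 = 0
255 - 192 = 63
Wildcard: 0.0.0.63


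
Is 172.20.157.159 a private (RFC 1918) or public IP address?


RFC 1918 private ranges:
  10.0.0.0/8 (10.0.0.0 - 10.255.255.255)
  172.16.0.0/12 (172.16.0.0 - 172.31.255.255)
  192.168.0.0/16 (192.168.0.0 - 192.168.255.255)
Private (in 172.16.0.0/12)


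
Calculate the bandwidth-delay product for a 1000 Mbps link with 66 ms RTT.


BDP = bandwidth * RTT
= 1000 Mbps * 66 ms
= 1000 * 1e6 * 66 / 1000 bits
= 66000000 bits
= 8250000 bytes
= 8056.6406 KB
BDP = 66000000 bits (8250000 bytes)


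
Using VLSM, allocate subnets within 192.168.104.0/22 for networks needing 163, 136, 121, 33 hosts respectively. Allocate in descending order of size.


163 hosts -> /24 (254 usable): 192.168.104.0/24
136 hosts -> /24 (254 usable): 192.168.105.0/24
121 hosts -> /25 (126 usable): 192.168.106.0/25
33 hosts -> /26 (62 usable): 192.168.106.128/26
Allocation: 192.168.104.0/24 (163 hosts, 254 usable); 192.168.105.0/24 (136 hosts, 254 usable); 192.168.106.0/25 (121 hosts, 126 usable); 192.168.106.128/26 (33 hosts, 62 usable)


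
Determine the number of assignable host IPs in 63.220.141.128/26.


Host bits = 32 - 26 = 6
Total addresses = 2^6 = 64
Usable = total - 2 (network and broadcast)
Usable hosts: 62


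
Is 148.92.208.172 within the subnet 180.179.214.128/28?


Subnet network: 180.179.214.128
Test IP AND mask: 148.92.208.160
No, 148.92.208.172 is not in 180.179.214.128/28


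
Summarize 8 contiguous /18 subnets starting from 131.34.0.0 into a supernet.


Original prefix: /18
Number of subnets: 8 = 2^3
New prefix = 18 - 3 = 15
Supernet: 131.34.0.0/15


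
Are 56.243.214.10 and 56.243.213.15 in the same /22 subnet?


Mask: 255.255.252.0
56.243.214.10 AND mask = 56.243.212.0
56.243.213.15 AND mask = 56.243.212.0
Yes, same subnet (56.243.212.0)


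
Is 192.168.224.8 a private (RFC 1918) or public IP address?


RFC 1918 private ranges:
  10.0.0.0/8 (10.0.0.0 - 10.255.255.255)
  172.16.0.0/12 (172.16.0.0 - 172.31.255.255)
  192.168.0.0/16 (192.168.0.0 - 192.168.255.255)
Private (in 192.168.0.0/16)


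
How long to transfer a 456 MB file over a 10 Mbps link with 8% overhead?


Effective throughput = 10 * (1 - 8/100) = 9.2 Mbps
File size in Mb = 456 * 8 = 3648 Mb
Time = 3648 / 9.2
Time = 396.5217 seconds


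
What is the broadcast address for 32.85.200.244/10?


Network: 32.64.0.0/10
Host bits = 22
Set all host bits to 1:
Broadcast: 32.127.255.255


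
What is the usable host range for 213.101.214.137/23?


Network: 213.101.214.0
Broadcast: 213.101.215.255
First usable = network + 1
Last usable = broadcast - 1
Range: 213.101.214.1 to 213.101.215.254


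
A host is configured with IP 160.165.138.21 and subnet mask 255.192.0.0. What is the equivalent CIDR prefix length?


Binary: 11111111.11000000.00000000.00000000
Count leading 1s
Prefix: /10


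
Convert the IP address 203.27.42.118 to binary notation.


203 = 11001011
27 = 00011011
42 = 00101010
118 = 01110110
Binary: 11001011.00011011.00101010.01110110


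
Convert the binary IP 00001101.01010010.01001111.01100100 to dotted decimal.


00001101 = 13
01010010 = 82
01001111 = 79
01100100 = 100
IP: 13.82.79.100


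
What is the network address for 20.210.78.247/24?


IP:   00010100.11010010.01001110.11110111
Mask: 11111111.11111111.11111111.00000000
AND operation:
Net:  00010100.11010010.01001110.00000000
Network: 20.210.78.0/24


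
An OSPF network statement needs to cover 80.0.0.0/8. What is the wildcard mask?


Subnet mask: 255.0.0.0
Wildcard = 255.255.255.255 - subnet mask
255 - 255 = 0
255 - 0 = 255
255 - 0 = 255
255 - 0 = 255
Wildcard: 0.255.255.255


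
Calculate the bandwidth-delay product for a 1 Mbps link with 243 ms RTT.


BDP = bandwidth * RTT
= 1 Mbps * 243 ms
= 1 * 1e6 * 243 / 1000 bits
= 243000 bits
= 30375 bytes
= 29.6631 KB
BDP = 243000 bits (30375 bytes)


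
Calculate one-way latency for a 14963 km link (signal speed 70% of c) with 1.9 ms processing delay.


Speed = 0.7 * 3e5 km/s = 210000 km/s
Propagation delay = 14963 / 210000 = 0.0713 s = 71.2524 ms
Processing delay = 1.9 ms
Total one-way latency = 73.1524 ms


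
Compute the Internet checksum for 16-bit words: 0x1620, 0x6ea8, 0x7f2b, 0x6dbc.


Sum all words (with carry folding):
+ 0x1620 = 0x1620
+ 0x6ea8 = 0x84c8
+ 0x7f2b = 0x03f4
+ 0x6dbc = 0x71b0
One's complement: ~0x71b0
Checksum = 0x8e4f


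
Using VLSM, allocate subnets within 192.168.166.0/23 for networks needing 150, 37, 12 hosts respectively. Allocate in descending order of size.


150 hosts -> /24 (254 usable): 192.168.166.0/24
37 hosts -> /26 (62 usable): 192.168.167.0/26
12 hosts -> /28 (14 usable): 192.168.167.64/28
Allocation: 192.168.166.0/24 (150 hosts, 254 usable); 192.168.167.0/26 (37 hosts, 62 usable); 192.168.167.64/28 (12 hosts, 14 usable)


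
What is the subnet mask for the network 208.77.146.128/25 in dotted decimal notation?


/25 means 25 network bits, 7 host bits
Binary: 11111111111111111111111110000000
Mask: 255.255.255.128


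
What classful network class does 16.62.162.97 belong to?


First octet: 16
Binary: 00010000
0xxxxxxx -> Class A (1-126)
Class A, default mask 255.0.0.0 (/8)


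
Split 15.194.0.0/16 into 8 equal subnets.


New prefix = 16 + 3 = 19
Each subnet has 8192 addresses
  15.194.0.0/19
  15.194.32.0/19
  15.194.64.0/19
  15.194.96.0/19
  15.194.128.0/19
  15.194.160.0/19
  15.194.192.0/19
  15.194.224.0/19
Subnets: 15.194.0.0/19, 15.194.32.0/19, 15.194.64.0/19, 15.194.96.0/19, 15.194.128.0/19, 15.194.160.0/19, 15.194.192.0/19, 15.194.224.0/19


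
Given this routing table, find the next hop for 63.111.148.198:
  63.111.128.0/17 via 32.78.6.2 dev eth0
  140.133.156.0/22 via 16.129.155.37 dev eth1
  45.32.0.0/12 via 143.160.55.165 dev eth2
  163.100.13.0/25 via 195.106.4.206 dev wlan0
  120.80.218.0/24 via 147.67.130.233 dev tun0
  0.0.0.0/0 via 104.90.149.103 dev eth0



Longest prefix match for 63.111.148.198:
  /17 63.111.128.0: MATCH
  /22 140.133.156.0: no
  /12 45.32.0.0: no
  /25 163.100.13.0: no
  /24 120.80.218.0: no
  /0 0.0.0.0: MATCH
Selected: next-hop 32.78.6.2 via eth0 (matched /17)


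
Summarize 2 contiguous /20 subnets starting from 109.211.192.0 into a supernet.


Original prefix: /20
Number of subnets: 2 = 2^1
New prefix = 20 - 1 = 19
Supernet: 109.211.192.0/19


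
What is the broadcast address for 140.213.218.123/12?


Network: 140.208.0.0/12
Host bits = 20
Set all host bits to 1:
Broadcast: 140.223.255.255


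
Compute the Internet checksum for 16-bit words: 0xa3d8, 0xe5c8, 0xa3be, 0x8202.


Sum all words (with carry folding):
+ 0xa3d8 = 0xa3d8
+ 0xe5c8 = 0x89a1
+ 0xa3be = 0x2d60
+ 0x8202 = 0xaf62
One's complement: ~0xaf62
Checksum = 0x509d


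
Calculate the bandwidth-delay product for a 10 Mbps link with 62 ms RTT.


BDP = bandwidth * RTT
= 10 Mbps * 62 ms
= 10 * 1e6 * 62 / 1000 bits
= 620000 bits
= 77500 bytes
= 75.6836 KB
BDP = 620000 bits (77500 bytes)


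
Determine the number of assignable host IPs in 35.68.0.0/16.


Host bits = 32 - 16 = 16
Total addresses = 2^16 = 65536
Usable = total - 2 (network and broadcast)
Usable hosts: 65534


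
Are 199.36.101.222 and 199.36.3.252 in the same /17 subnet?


Mask: 255.255.128.0
199.36.101.222 AND mask = 199.36.0.0
199.36.3.252 AND mask = 199.36.0.0
Yes, same subnet (199.36.0.0)


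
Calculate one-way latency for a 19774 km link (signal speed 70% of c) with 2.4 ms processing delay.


Speed = 0.7 * 3e5 km/s = 210000 km/s
Propagation delay = 19774 / 210000 = 0.0942 s = 94.1619 ms
Processing delay = 2.4 ms
Total one-way latency = 96.5619 ms


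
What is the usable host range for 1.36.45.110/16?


Network: 1.36.0.0
Broadcast: 1.36.255.255
First usable = network + 1
Last usable = broadcast - 1
Range: 1.36.0.1 to 1.36.255.254


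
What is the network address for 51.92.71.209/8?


IP:   00110011.01011100.01000111.11010001
Mask: 11111111.00000000.00000000.00000000
AND operation:
Net:  00110011.00000000.00000000.00000000
Network: 51.0.0.0/8


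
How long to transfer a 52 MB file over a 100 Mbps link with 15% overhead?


Effective throughput = 100 * (1 - 15/100) = 85 Mbps
File size in Mb = 52 * 8 = 416 Mb
Time = 416 / 85
Time = 4.8941 seconds


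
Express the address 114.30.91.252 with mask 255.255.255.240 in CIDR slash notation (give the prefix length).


Binary: 11111111.11111111.11111111.11110000
Count leading 1s
Prefix: /28


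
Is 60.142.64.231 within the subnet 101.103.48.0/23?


Subnet network: 101.103.48.0
Test IP AND mask: 60.142.64.0
No, 60.142.64.231 is not in 101.103.48.0/23


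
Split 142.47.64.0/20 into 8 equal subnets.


New prefix = 20 + 3 = 23
Each subnet has 512 addresses
  142.47.64.0/23
  142.47.66.0/23
  142.47.68.0/23
  142.47.70.0/23
  142.47.72.0/23
  142.47.74.0/23
  142.47.76.0/23
  142.47.78.0/23
Subnets: 142.47.64.0/23, 142.47.66.0/23, 142.47.68.0/23, 142.47.70.0/23, 142.47.72.0/23, 142.47.74.0/23, 142.47.76.0/23, 142.47.78.0/23


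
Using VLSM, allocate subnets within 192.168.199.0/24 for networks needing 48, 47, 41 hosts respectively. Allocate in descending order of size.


48 hosts -> /26 (62 usable): 192.168.199.0/26
47 hosts -> /26 (62 usable): 192.168.199.64/26
41 hosts -> /26 (62 usable): 192.168.199.128/26
Allocation: 192.168.199.0/26 (48 hosts, 62 usable); 192.168.199.64/26 (47 hosts, 62 usable); 192.168.199.128/26 (41 hosts, 62 usable)


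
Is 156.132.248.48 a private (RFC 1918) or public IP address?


RFC 1918 private ranges:
  10.0.0.0/8 (10.0.0.0 - 10.255.255.255)
  172.16.0.0/12 (172.16.0.0 - 172.31.255.255)
  192.168.0.0/16 (192.168.0.0 - 192.168.255.255)
Public (not in any RFC 1918 range)


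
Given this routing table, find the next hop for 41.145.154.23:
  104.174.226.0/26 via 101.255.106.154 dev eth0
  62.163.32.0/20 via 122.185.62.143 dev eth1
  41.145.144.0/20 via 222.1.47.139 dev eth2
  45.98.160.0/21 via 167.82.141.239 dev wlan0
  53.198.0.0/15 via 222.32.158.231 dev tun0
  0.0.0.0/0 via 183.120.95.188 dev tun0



Longest prefix match for 41.145.154.23:
  /26 104.174.226.0: no
  /20 62.163.32.0: no
  /20 41.145.144.0: MATCH
  /21 45.98.160.0: no
  /15 53.198.0.0: no
  /0 0.0.0.0: MATCH
Selected: next-hop 222.1.47.139 via eth2 (matched /20)


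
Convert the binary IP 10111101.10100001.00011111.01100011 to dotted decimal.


10111101 = 189
10100001 = 161
00011111 = 31
01100011 = 99
IP: 189.161.31.99


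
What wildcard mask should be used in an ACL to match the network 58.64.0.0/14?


Subnet mask: 255.252.0.0
Wildcard = 255.255.255.255 - subnet mask
255 - 255 = 0
255 - 252 = 3
255 - 0 = 255
255 - 0 = 255
Wildcard: 0.3.255.255


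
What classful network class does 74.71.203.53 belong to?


First octet: 74
Binary: 01001010
0xxxxxxx -> Class A (1-126)
Class A, default mask 255.0.0.0 (/8)


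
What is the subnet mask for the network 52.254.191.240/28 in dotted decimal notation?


/28 means 28 network bits, 4 host bits
Binary: 11111111111111111111111111110000
Mask: 255.255.255.240


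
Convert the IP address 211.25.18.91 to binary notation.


211 = 11010011
25 = 00011001
18 = 00010010
91 = 01011011
Binary: 11010011.00011001.00010010.01011011


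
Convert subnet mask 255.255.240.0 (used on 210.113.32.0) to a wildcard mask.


Subnet mask: 255.255.240.0
Wildcard = 255.255.255.255 - subnet mask
255 - 255 = 0
255 - 255 = 0
255 - 240 = 15
255 - 0 = 255
Wildcard: 0.0.15.255


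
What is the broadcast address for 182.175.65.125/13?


Network: 182.168.0.0/13
Host bits = 19
Set all host bits to 1:
Broadcast: 182.175.255.255


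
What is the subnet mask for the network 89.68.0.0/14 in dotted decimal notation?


/14 means 14 network bits, 18 host bits
Binary: 11111111111111000000000000000000
Mask: 255.252.0.0


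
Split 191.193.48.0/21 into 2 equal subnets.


New prefix = 21 + 1 = 22
Each subnet has 1024 addresses
  191.193.48.0/22
  191.193.52.0/22
Subnets: 191.193.48.0/22, 191.193.52.0/22


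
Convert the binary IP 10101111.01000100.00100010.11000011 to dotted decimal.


10101111 = 175
01000100 = 68
00100010 = 34
11000011 = 195
IP: 175.68.34.195


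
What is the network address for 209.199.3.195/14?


IP:   11010001.11000111.00000011.11000011
Mask: 11111111.11111100.00000000.00000000
AND operation:
Net:  11010001.11000100.00000000.00000000
Network: 209.196.0.0/14


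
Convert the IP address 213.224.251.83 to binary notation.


213 = 11010101
224 = 11100000
251 = 11111011
83 = 01010011
Binary: 11010101.11100000.11111011.01010011


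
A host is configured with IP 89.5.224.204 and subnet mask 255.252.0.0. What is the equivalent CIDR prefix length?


Binary: 11111111.11111100.00000000.00000000
Count leading 1s
Prefix: /14


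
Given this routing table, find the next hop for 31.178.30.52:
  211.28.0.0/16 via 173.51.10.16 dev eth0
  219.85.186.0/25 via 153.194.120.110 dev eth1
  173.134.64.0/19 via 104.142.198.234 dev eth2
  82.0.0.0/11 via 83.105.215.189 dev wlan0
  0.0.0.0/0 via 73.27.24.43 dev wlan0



Longest prefix match for 31.178.30.52:
  /16 211.28.0.0: no
  /25 219.85.186.0: no
  /19 173.134.64.0: no
  /11 82.0.0.0: no
  /0 0.0.0.0: MATCH
Selected: next-hop 73.27.24.43 via wlan0 (matched /0)


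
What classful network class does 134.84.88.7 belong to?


First octet: 134
Binary: 10000110
10xxxxxx -> Class B (128-191)
Class B, default mask 255.255.0.0 (/16)


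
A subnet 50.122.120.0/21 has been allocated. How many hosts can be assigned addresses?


Host bits = 32 - 21 = 11
Total addresses = 2^11 = 2048
Usable = total - 2 (network and broadcast)
Usable hosts: 2046


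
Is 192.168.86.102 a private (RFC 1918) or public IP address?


RFC 1918 private ranges:
  10.0.0.0/8 (10.0.0.0 - 10.255.255.255)
  172.16.0.0/12 (172.16.0.0 - 172.31.255.255)
  192.168.0.0/16 (192.168.0.0 - 192.168.255.255)
Private (in 192.168.0.0/16)


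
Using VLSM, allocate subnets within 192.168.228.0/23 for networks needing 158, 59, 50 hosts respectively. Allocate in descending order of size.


158 hosts -> /24 (254 usable): 192.168.228.0/24
59 hosts -> /26 (62 usable): 192.168.229.0/26
50 hosts -> /26 (62 usable): 192.168.229.64/26
Allocation: 192.168.228.0/24 (158 hosts, 254 usable); 192.168.229.0/26 (59 hosts, 62 usable); 192.168.229.64/26 (50 hosts, 62 usable)


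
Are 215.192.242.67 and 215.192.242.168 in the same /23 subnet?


Mask: 255.255.254.0
215.192.242.67 AND mask = 215.192.242.0
215.192.242.168 AND mask = 215.192.242.0
Yes, same subnet (215.192.242.0)


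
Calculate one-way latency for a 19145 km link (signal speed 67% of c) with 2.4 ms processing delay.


Speed = 0.67 * 3e5 km/s = 201000 km/s
Propagation delay = 19145 / 201000 = 0.0952 s = 95.2488 ms
Processing delay = 2.4 ms
Total one-way latency = 97.6488 ms


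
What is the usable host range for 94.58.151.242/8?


Network: 94.0.0.0
Broadcast: 94.255.255.255
First usable = network + 1
Last usable = broadcast - 1
Range: 94.0.0.1 to 94.255.255.254


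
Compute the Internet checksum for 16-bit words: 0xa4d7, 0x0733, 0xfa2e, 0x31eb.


Sum all words (with carry folding):
+ 0xa4d7 = 0xa4d7
+ 0x0733 = 0xac0a
+ 0xfa2e = 0xa639
+ 0x31eb = 0xd824
One's complement: ~0xd824
Checksum = 0x27db


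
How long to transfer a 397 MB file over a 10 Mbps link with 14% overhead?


Effective throughput = 10 * (1 - 14/100) = 8.6 Mbps
File size in Mb = 397 * 8 = 3176 Mb
Time = 3176 / 8.6
Time = 369.3023 seconds


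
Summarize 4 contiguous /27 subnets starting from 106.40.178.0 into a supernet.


Original prefix: /27
Number of subnets: 4 = 2^2
New prefix = 27 - 2 = 25
Supernet: 106.40.178.0/25


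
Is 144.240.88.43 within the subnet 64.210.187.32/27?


Subnet network: 64.210.187.32
Test IP AND mask: 144.240.88.32
No, 144.240.88.43 is not in 64.210.187.32/27


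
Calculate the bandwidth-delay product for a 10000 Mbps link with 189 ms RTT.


BDP = bandwidth * RTT
= 10000 Mbps * 189 ms
= 10000 * 1e6 * 189 / 1000 bits
= 1890000000 bits
= 236250000 bytes
= 230712.8906 KB
BDP = 1890000000 bits (236250000 bytes)
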